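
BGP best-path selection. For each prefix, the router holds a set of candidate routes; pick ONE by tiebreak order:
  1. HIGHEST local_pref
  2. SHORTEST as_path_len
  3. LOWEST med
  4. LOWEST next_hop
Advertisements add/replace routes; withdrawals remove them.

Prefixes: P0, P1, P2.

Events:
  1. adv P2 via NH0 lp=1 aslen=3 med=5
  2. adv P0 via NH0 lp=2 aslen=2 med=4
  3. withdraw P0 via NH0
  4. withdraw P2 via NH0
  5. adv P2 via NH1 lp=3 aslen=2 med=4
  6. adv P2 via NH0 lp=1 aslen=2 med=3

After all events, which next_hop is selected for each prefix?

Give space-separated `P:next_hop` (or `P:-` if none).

Op 1: best P0=- P1=- P2=NH0
Op 2: best P0=NH0 P1=- P2=NH0
Op 3: best P0=- P1=- P2=NH0
Op 4: best P0=- P1=- P2=-
Op 5: best P0=- P1=- P2=NH1
Op 6: best P0=- P1=- P2=NH1

Answer: P0:- P1:- P2:NH1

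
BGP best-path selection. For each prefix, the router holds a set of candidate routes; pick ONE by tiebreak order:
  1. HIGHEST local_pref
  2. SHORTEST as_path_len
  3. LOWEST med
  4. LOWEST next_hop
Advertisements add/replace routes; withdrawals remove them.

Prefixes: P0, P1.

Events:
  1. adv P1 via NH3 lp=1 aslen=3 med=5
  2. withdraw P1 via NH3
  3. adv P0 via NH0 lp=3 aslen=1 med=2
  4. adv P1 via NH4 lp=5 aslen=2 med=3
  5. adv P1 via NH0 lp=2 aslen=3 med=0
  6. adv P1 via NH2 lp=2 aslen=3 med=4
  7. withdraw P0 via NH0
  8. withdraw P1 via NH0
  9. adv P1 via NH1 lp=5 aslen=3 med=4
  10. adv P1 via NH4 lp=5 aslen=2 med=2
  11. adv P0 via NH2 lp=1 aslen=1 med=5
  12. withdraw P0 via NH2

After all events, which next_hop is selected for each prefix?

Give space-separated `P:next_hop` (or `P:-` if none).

Op 1: best P0=- P1=NH3
Op 2: best P0=- P1=-
Op 3: best P0=NH0 P1=-
Op 4: best P0=NH0 P1=NH4
Op 5: best P0=NH0 P1=NH4
Op 6: best P0=NH0 P1=NH4
Op 7: best P0=- P1=NH4
Op 8: best P0=- P1=NH4
Op 9: best P0=- P1=NH4
Op 10: best P0=- P1=NH4
Op 11: best P0=NH2 P1=NH4
Op 12: best P0=- P1=NH4

Answer: P0:- P1:NH4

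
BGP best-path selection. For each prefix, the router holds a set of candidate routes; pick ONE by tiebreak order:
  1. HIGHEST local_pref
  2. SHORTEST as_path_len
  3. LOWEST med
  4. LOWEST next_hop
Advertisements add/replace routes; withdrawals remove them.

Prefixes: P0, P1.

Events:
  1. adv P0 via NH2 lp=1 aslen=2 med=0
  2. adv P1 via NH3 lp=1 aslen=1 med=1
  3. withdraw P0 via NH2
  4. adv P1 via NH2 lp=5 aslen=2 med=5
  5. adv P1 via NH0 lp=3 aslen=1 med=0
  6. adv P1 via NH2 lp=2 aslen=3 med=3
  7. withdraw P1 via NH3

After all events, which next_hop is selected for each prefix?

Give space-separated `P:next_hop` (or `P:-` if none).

Answer: P0:- P1:NH0

Derivation:
Op 1: best P0=NH2 P1=-
Op 2: best P0=NH2 P1=NH3
Op 3: best P0=- P1=NH3
Op 4: best P0=- P1=NH2
Op 5: best P0=- P1=NH2
Op 6: best P0=- P1=NH0
Op 7: best P0=- P1=NH0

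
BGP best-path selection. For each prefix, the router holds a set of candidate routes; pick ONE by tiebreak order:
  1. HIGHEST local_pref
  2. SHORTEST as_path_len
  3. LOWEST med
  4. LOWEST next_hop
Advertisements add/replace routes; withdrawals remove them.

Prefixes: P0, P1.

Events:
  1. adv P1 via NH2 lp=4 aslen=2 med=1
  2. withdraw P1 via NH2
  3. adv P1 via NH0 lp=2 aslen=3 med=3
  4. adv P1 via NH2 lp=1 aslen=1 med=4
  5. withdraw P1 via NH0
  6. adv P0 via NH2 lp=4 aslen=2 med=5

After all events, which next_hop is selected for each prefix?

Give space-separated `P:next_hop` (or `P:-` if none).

Answer: P0:NH2 P1:NH2

Derivation:
Op 1: best P0=- P1=NH2
Op 2: best P0=- P1=-
Op 3: best P0=- P1=NH0
Op 4: best P0=- P1=NH0
Op 5: best P0=- P1=NH2
Op 6: best P0=NH2 P1=NH2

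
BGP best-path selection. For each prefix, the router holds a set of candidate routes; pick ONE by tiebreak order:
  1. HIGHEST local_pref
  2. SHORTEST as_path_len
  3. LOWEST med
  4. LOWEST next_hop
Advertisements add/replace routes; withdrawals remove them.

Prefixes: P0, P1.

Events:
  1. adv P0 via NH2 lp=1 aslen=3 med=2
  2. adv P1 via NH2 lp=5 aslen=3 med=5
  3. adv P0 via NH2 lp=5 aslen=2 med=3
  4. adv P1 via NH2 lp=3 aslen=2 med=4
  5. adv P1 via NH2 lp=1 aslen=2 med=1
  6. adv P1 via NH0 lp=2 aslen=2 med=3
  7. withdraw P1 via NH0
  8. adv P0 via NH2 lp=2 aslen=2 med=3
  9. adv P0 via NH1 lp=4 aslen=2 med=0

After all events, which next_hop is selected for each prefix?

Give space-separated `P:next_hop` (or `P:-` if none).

Answer: P0:NH1 P1:NH2

Derivation:
Op 1: best P0=NH2 P1=-
Op 2: best P0=NH2 P1=NH2
Op 3: best P0=NH2 P1=NH2
Op 4: best P0=NH2 P1=NH2
Op 5: best P0=NH2 P1=NH2
Op 6: best P0=NH2 P1=NH0
Op 7: best P0=NH2 P1=NH2
Op 8: best P0=NH2 P1=NH2
Op 9: best P0=NH1 P1=NH2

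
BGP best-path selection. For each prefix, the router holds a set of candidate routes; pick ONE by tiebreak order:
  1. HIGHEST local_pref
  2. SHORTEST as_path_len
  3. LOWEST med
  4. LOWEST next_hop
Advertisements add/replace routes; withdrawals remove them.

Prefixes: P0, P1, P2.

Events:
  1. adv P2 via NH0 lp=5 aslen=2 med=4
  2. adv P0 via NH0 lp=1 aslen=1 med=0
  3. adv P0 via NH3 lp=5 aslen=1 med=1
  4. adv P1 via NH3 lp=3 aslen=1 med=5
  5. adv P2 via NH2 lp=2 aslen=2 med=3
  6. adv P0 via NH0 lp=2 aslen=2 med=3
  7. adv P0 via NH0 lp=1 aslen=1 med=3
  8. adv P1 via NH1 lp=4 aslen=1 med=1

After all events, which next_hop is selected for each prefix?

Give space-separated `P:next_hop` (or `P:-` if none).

Answer: P0:NH3 P1:NH1 P2:NH0

Derivation:
Op 1: best P0=- P1=- P2=NH0
Op 2: best P0=NH0 P1=- P2=NH0
Op 3: best P0=NH3 P1=- P2=NH0
Op 4: best P0=NH3 P1=NH3 P2=NH0
Op 5: best P0=NH3 P1=NH3 P2=NH0
Op 6: best P0=NH3 P1=NH3 P2=NH0
Op 7: best P0=NH3 P1=NH3 P2=NH0
Op 8: best P0=NH3 P1=NH1 P2=NH0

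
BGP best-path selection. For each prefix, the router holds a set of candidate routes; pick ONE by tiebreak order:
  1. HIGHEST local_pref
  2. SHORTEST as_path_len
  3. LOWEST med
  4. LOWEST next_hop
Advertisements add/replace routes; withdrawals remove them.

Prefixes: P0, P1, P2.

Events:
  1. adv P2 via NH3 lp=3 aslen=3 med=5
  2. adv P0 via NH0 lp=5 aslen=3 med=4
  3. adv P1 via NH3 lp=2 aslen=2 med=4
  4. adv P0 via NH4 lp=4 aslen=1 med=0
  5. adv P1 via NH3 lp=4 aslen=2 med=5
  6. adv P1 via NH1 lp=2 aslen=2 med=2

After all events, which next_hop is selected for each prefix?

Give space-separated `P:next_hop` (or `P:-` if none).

Answer: P0:NH0 P1:NH3 P2:NH3

Derivation:
Op 1: best P0=- P1=- P2=NH3
Op 2: best P0=NH0 P1=- P2=NH3
Op 3: best P0=NH0 P1=NH3 P2=NH3
Op 4: best P0=NH0 P1=NH3 P2=NH3
Op 5: best P0=NH0 P1=NH3 P2=NH3
Op 6: best P0=NH0 P1=NH3 P2=NH3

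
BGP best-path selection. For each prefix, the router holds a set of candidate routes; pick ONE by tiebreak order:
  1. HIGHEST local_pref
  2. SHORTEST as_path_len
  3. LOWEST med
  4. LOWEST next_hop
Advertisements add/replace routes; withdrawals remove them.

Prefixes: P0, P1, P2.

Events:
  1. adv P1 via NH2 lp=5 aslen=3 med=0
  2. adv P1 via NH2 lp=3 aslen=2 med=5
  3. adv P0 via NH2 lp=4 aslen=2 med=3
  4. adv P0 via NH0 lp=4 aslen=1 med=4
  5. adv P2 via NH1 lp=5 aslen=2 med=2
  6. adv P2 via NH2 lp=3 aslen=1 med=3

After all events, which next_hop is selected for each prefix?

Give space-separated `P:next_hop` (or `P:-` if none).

Op 1: best P0=- P1=NH2 P2=-
Op 2: best P0=- P1=NH2 P2=-
Op 3: best P0=NH2 P1=NH2 P2=-
Op 4: best P0=NH0 P1=NH2 P2=-
Op 5: best P0=NH0 P1=NH2 P2=NH1
Op 6: best P0=NH0 P1=NH2 P2=NH1

Answer: P0:NH0 P1:NH2 P2:NH1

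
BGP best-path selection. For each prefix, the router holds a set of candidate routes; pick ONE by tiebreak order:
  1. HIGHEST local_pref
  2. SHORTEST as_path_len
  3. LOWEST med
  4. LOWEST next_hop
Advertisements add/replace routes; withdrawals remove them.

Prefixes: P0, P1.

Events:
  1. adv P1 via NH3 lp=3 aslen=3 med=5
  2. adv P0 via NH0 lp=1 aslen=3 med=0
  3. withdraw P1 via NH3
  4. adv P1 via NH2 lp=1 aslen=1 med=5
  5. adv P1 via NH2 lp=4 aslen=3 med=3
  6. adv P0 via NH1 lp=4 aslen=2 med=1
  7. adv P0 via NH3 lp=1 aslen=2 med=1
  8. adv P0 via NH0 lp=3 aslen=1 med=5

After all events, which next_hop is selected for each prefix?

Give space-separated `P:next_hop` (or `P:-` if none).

Op 1: best P0=- P1=NH3
Op 2: best P0=NH0 P1=NH3
Op 3: best P0=NH0 P1=-
Op 4: best P0=NH0 P1=NH2
Op 5: best P0=NH0 P1=NH2
Op 6: best P0=NH1 P1=NH2
Op 7: best P0=NH1 P1=NH2
Op 8: best P0=NH1 P1=NH2

Answer: P0:NH1 P1:NH2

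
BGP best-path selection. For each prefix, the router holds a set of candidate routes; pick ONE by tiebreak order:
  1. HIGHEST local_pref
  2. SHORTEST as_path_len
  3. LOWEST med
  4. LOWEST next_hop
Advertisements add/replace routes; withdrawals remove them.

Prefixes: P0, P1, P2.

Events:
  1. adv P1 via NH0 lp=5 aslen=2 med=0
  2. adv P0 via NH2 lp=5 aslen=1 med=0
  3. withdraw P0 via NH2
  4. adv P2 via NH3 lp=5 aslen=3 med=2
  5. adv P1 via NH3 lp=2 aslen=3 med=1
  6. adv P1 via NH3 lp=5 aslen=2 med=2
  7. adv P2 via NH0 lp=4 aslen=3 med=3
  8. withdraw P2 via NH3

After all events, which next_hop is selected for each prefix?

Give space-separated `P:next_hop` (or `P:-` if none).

Answer: P0:- P1:NH0 P2:NH0

Derivation:
Op 1: best P0=- P1=NH0 P2=-
Op 2: best P0=NH2 P1=NH0 P2=-
Op 3: best P0=- P1=NH0 P2=-
Op 4: best P0=- P1=NH0 P2=NH3
Op 5: best P0=- P1=NH0 P2=NH3
Op 6: best P0=- P1=NH0 P2=NH3
Op 7: best P0=- P1=NH0 P2=NH3
Op 8: best P0=- P1=NH0 P2=NH0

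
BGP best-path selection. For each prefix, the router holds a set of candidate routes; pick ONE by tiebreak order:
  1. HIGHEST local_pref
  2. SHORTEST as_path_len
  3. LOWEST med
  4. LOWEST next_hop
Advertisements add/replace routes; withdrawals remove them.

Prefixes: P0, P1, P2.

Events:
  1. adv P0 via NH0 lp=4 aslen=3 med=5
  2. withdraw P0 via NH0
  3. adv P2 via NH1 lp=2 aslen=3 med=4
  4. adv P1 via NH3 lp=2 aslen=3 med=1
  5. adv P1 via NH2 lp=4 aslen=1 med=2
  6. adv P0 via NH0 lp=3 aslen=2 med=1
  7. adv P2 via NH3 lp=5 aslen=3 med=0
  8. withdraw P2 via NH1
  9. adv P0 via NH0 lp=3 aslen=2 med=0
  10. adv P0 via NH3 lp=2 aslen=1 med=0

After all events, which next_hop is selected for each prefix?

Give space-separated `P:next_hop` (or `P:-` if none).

Answer: P0:NH0 P1:NH2 P2:NH3

Derivation:
Op 1: best P0=NH0 P1=- P2=-
Op 2: best P0=- P1=- P2=-
Op 3: best P0=- P1=- P2=NH1
Op 4: best P0=- P1=NH3 P2=NH1
Op 5: best P0=- P1=NH2 P2=NH1
Op 6: best P0=NH0 P1=NH2 P2=NH1
Op 7: best P0=NH0 P1=NH2 P2=NH3
Op 8: best P0=NH0 P1=NH2 P2=NH3
Op 9: best P0=NH0 P1=NH2 P2=NH3
Op 10: best P0=NH0 P1=NH2 P2=NH3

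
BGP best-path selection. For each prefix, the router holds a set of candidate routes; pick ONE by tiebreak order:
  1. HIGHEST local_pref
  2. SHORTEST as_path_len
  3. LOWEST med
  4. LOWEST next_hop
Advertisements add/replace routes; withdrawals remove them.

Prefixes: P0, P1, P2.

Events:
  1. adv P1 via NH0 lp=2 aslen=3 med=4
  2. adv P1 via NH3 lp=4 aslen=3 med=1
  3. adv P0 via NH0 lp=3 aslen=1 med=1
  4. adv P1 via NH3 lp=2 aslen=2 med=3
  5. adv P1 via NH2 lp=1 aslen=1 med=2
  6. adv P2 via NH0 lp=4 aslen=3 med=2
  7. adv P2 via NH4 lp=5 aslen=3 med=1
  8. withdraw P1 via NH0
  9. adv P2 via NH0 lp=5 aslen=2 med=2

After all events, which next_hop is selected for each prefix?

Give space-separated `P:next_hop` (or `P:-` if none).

Answer: P0:NH0 P1:NH3 P2:NH0

Derivation:
Op 1: best P0=- P1=NH0 P2=-
Op 2: best P0=- P1=NH3 P2=-
Op 3: best P0=NH0 P1=NH3 P2=-
Op 4: best P0=NH0 P1=NH3 P2=-
Op 5: best P0=NH0 P1=NH3 P2=-
Op 6: best P0=NH0 P1=NH3 P2=NH0
Op 7: best P0=NH0 P1=NH3 P2=NH4
Op 8: best P0=NH0 P1=NH3 P2=NH4
Op 9: best P0=NH0 P1=NH3 P2=NH0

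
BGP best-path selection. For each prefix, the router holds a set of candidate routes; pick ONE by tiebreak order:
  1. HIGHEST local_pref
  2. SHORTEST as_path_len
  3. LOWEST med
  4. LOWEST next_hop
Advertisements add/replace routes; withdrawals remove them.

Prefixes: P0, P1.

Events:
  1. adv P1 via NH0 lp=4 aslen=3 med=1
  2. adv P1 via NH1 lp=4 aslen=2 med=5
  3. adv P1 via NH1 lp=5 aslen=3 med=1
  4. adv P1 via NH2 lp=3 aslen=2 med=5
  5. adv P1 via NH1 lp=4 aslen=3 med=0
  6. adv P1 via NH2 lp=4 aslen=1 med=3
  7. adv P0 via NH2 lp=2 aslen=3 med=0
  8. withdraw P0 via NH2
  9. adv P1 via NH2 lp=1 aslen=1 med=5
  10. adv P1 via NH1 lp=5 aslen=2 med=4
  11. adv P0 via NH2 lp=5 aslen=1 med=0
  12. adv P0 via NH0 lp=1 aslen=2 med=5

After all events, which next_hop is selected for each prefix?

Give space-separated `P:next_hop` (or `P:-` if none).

Answer: P0:NH2 P1:NH1

Derivation:
Op 1: best P0=- P1=NH0
Op 2: best P0=- P1=NH1
Op 3: best P0=- P1=NH1
Op 4: best P0=- P1=NH1
Op 5: best P0=- P1=NH1
Op 6: best P0=- P1=NH2
Op 7: best P0=NH2 P1=NH2
Op 8: best P0=- P1=NH2
Op 9: best P0=- P1=NH1
Op 10: best P0=- P1=NH1
Op 11: best P0=NH2 P1=NH1
Op 12: best P0=NH2 P1=NH1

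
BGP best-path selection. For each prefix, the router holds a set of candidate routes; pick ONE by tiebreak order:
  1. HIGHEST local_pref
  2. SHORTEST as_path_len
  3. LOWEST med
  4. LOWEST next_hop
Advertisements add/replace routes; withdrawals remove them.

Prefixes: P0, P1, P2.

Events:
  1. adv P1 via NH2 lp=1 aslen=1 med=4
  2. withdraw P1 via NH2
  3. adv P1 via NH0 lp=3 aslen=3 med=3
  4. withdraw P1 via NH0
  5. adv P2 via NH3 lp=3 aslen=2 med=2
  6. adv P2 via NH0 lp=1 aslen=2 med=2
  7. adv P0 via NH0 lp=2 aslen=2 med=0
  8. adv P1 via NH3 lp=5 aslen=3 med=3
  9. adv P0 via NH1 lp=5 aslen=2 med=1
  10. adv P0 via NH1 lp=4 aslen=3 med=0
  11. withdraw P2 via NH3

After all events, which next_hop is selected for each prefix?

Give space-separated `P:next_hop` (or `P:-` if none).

Answer: P0:NH1 P1:NH3 P2:NH0

Derivation:
Op 1: best P0=- P1=NH2 P2=-
Op 2: best P0=- P1=- P2=-
Op 3: best P0=- P1=NH0 P2=-
Op 4: best P0=- P1=- P2=-
Op 5: best P0=- P1=- P2=NH3
Op 6: best P0=- P1=- P2=NH3
Op 7: best P0=NH0 P1=- P2=NH3
Op 8: best P0=NH0 P1=NH3 P2=NH3
Op 9: best P0=NH1 P1=NH3 P2=NH3
Op 10: best P0=NH1 P1=NH3 P2=NH3
Op 11: best P0=NH1 P1=NH3 P2=NH0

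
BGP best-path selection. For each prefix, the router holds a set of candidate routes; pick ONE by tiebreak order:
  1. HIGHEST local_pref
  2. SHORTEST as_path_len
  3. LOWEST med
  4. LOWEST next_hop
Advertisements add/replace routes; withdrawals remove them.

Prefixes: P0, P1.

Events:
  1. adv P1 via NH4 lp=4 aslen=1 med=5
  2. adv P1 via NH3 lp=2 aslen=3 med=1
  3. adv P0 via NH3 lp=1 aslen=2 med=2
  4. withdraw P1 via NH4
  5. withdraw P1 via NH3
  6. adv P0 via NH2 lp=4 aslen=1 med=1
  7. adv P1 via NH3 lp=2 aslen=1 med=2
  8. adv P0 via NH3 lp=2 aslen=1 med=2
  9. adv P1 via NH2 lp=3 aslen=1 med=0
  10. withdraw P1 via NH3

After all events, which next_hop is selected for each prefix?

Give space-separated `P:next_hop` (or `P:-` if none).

Op 1: best P0=- P1=NH4
Op 2: best P0=- P1=NH4
Op 3: best P0=NH3 P1=NH4
Op 4: best P0=NH3 P1=NH3
Op 5: best P0=NH3 P1=-
Op 6: best P0=NH2 P1=-
Op 7: best P0=NH2 P1=NH3
Op 8: best P0=NH2 P1=NH3
Op 9: best P0=NH2 P1=NH2
Op 10: best P0=NH2 P1=NH2

Answer: P0:NH2 P1:NH2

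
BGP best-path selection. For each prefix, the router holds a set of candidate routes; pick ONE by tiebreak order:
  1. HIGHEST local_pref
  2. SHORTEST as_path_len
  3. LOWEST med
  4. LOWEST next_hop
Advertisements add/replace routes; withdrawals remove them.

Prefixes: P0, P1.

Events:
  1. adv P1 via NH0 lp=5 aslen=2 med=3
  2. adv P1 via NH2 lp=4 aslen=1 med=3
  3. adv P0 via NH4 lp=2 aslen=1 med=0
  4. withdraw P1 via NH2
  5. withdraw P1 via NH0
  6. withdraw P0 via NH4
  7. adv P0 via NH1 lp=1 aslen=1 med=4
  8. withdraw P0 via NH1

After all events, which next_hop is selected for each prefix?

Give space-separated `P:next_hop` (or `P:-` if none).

Answer: P0:- P1:-

Derivation:
Op 1: best P0=- P1=NH0
Op 2: best P0=- P1=NH0
Op 3: best P0=NH4 P1=NH0
Op 4: best P0=NH4 P1=NH0
Op 5: best P0=NH4 P1=-
Op 6: best P0=- P1=-
Op 7: best P0=NH1 P1=-
Op 8: best P0=- P1=-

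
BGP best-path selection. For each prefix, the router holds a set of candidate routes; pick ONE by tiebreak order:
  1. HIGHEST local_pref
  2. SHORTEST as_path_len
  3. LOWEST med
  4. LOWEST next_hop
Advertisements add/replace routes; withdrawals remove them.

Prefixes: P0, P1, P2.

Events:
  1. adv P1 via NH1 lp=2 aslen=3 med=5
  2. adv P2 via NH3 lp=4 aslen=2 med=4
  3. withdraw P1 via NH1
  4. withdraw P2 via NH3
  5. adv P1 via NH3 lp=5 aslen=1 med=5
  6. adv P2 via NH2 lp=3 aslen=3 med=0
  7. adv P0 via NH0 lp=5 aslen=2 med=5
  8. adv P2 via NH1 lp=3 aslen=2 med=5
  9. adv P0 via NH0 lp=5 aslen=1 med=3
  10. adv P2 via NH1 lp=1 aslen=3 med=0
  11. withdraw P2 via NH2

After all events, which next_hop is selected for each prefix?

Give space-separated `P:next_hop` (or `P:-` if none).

Answer: P0:NH0 P1:NH3 P2:NH1

Derivation:
Op 1: best P0=- P1=NH1 P2=-
Op 2: best P0=- P1=NH1 P2=NH3
Op 3: best P0=- P1=- P2=NH3
Op 4: best P0=- P1=- P2=-
Op 5: best P0=- P1=NH3 P2=-
Op 6: best P0=- P1=NH3 P2=NH2
Op 7: best P0=NH0 P1=NH3 P2=NH2
Op 8: best P0=NH0 P1=NH3 P2=NH1
Op 9: best P0=NH0 P1=NH3 P2=NH1
Op 10: best P0=NH0 P1=NH3 P2=NH2
Op 11: best P0=NH0 P1=NH3 P2=NH1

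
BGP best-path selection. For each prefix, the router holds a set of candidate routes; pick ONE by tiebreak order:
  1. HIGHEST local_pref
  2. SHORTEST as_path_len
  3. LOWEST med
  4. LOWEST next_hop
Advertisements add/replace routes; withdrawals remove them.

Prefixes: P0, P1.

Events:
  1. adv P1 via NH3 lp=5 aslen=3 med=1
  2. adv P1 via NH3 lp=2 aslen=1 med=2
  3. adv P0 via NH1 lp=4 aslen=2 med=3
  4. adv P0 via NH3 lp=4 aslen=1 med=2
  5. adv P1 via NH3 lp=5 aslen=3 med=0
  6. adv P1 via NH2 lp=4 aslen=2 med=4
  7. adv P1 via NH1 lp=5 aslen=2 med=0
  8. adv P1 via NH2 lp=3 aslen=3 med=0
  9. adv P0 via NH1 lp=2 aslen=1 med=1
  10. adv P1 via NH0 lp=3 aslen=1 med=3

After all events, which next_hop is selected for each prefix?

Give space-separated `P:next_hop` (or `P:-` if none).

Op 1: best P0=- P1=NH3
Op 2: best P0=- P1=NH3
Op 3: best P0=NH1 P1=NH3
Op 4: best P0=NH3 P1=NH3
Op 5: best P0=NH3 P1=NH3
Op 6: best P0=NH3 P1=NH3
Op 7: best P0=NH3 P1=NH1
Op 8: best P0=NH3 P1=NH1
Op 9: best P0=NH3 P1=NH1
Op 10: best P0=NH3 P1=NH1

Answer: P0:NH3 P1:NH1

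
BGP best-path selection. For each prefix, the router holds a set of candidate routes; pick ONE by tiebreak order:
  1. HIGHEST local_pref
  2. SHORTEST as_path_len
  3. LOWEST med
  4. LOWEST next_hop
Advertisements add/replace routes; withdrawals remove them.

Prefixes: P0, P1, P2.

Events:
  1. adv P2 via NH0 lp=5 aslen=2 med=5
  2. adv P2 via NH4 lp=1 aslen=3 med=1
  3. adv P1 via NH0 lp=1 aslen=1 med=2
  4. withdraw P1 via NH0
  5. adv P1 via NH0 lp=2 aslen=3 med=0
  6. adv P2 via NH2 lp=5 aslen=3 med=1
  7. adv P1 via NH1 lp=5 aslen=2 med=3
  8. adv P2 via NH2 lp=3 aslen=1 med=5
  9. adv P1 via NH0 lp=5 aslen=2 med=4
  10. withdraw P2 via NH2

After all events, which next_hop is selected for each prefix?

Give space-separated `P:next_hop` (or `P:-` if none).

Answer: P0:- P1:NH1 P2:NH0

Derivation:
Op 1: best P0=- P1=- P2=NH0
Op 2: best P0=- P1=- P2=NH0
Op 3: best P0=- P1=NH0 P2=NH0
Op 4: best P0=- P1=- P2=NH0
Op 5: best P0=- P1=NH0 P2=NH0
Op 6: best P0=- P1=NH0 P2=NH0
Op 7: best P0=- P1=NH1 P2=NH0
Op 8: best P0=- P1=NH1 P2=NH0
Op 9: best P0=- P1=NH1 P2=NH0
Op 10: best P0=- P1=NH1 P2=NH0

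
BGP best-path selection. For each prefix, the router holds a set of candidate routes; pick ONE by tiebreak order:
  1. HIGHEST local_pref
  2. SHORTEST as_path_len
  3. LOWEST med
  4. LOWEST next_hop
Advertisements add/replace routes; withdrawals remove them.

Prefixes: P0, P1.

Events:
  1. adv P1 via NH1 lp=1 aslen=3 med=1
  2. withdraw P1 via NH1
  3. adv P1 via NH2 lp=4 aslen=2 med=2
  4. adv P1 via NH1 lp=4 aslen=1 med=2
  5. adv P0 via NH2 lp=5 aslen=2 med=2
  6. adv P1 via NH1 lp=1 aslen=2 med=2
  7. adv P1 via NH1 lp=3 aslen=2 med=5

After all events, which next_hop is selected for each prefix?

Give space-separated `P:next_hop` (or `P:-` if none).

Op 1: best P0=- P1=NH1
Op 2: best P0=- P1=-
Op 3: best P0=- P1=NH2
Op 4: best P0=- P1=NH1
Op 5: best P0=NH2 P1=NH1
Op 6: best P0=NH2 P1=NH2
Op 7: best P0=NH2 P1=NH2

Answer: P0:NH2 P1:NH2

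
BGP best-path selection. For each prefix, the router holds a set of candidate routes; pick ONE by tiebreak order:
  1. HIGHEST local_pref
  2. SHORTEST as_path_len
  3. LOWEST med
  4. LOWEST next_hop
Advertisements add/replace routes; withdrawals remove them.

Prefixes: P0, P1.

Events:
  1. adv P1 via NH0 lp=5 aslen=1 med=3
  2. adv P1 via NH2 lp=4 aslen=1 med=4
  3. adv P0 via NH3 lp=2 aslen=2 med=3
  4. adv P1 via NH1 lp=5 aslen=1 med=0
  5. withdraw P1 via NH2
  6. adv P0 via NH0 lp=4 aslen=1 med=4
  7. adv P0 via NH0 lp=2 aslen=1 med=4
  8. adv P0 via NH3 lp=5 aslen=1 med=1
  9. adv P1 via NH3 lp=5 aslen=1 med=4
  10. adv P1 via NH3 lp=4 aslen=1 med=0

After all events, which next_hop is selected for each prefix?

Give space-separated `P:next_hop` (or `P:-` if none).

Op 1: best P0=- P1=NH0
Op 2: best P0=- P1=NH0
Op 3: best P0=NH3 P1=NH0
Op 4: best P0=NH3 P1=NH1
Op 5: best P0=NH3 P1=NH1
Op 6: best P0=NH0 P1=NH1
Op 7: best P0=NH0 P1=NH1
Op 8: best P0=NH3 P1=NH1
Op 9: best P0=NH3 P1=NH1
Op 10: best P0=NH3 P1=NH1

Answer: P0:NH3 P1:NH1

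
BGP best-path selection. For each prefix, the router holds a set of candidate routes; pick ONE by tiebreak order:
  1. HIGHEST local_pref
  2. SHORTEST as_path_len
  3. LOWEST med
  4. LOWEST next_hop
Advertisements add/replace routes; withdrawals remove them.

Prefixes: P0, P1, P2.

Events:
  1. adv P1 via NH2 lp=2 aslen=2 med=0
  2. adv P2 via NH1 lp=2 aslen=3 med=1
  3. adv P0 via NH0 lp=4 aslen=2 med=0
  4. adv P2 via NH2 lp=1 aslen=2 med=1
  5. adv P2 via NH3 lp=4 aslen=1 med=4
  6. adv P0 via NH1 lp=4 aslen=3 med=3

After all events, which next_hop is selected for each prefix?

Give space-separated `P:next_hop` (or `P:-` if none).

Answer: P0:NH0 P1:NH2 P2:NH3

Derivation:
Op 1: best P0=- P1=NH2 P2=-
Op 2: best P0=- P1=NH2 P2=NH1
Op 3: best P0=NH0 P1=NH2 P2=NH1
Op 4: best P0=NH0 P1=NH2 P2=NH1
Op 5: best P0=NH0 P1=NH2 P2=NH3
Op 6: best P0=NH0 P1=NH2 P2=NH3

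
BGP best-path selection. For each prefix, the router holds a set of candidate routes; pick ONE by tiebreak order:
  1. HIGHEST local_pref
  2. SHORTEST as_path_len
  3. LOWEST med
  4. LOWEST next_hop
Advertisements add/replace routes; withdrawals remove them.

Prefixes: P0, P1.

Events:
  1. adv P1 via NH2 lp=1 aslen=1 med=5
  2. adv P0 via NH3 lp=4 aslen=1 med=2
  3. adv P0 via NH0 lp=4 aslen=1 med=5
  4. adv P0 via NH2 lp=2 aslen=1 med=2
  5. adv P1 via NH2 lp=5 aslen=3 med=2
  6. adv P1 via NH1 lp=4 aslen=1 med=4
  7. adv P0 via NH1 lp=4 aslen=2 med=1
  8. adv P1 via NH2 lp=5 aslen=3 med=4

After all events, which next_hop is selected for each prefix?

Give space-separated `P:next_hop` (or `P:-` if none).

Answer: P0:NH3 P1:NH2

Derivation:
Op 1: best P0=- P1=NH2
Op 2: best P0=NH3 P1=NH2
Op 3: best P0=NH3 P1=NH2
Op 4: best P0=NH3 P1=NH2
Op 5: best P0=NH3 P1=NH2
Op 6: best P0=NH3 P1=NH2
Op 7: best P0=NH3 P1=NH2
Op 8: best P0=NH3 P1=NH2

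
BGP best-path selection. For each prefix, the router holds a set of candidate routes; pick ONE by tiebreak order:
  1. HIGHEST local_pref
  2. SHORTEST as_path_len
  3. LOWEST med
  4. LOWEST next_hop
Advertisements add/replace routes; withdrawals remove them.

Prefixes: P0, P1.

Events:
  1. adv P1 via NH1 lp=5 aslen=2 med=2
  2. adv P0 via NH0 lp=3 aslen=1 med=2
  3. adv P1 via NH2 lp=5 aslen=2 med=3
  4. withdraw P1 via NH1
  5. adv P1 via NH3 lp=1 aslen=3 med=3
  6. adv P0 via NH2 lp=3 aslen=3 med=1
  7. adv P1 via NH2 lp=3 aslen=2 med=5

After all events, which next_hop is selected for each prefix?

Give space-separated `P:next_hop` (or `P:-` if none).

Op 1: best P0=- P1=NH1
Op 2: best P0=NH0 P1=NH1
Op 3: best P0=NH0 P1=NH1
Op 4: best P0=NH0 P1=NH2
Op 5: best P0=NH0 P1=NH2
Op 6: best P0=NH0 P1=NH2
Op 7: best P0=NH0 P1=NH2

Answer: P0:NH0 P1:NH2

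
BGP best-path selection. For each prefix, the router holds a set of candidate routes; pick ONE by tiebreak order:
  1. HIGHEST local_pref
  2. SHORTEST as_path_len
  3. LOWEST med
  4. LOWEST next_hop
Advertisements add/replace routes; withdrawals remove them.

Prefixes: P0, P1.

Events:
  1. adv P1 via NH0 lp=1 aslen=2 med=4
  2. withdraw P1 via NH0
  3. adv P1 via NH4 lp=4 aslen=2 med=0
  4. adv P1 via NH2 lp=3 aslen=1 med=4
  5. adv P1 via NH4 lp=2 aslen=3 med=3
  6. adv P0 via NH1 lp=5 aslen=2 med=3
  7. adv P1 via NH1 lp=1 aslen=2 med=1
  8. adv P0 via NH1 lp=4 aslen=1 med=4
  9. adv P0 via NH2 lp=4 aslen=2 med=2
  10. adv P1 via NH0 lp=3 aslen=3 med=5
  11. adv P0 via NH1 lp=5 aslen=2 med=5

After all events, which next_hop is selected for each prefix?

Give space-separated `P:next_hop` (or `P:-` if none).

Answer: P0:NH1 P1:NH2

Derivation:
Op 1: best P0=- P1=NH0
Op 2: best P0=- P1=-
Op 3: best P0=- P1=NH4
Op 4: best P0=- P1=NH4
Op 5: best P0=- P1=NH2
Op 6: best P0=NH1 P1=NH2
Op 7: best P0=NH1 P1=NH2
Op 8: best P0=NH1 P1=NH2
Op 9: best P0=NH1 P1=NH2
Op 10: best P0=NH1 P1=NH2
Op 11: best P0=NH1 P1=NH2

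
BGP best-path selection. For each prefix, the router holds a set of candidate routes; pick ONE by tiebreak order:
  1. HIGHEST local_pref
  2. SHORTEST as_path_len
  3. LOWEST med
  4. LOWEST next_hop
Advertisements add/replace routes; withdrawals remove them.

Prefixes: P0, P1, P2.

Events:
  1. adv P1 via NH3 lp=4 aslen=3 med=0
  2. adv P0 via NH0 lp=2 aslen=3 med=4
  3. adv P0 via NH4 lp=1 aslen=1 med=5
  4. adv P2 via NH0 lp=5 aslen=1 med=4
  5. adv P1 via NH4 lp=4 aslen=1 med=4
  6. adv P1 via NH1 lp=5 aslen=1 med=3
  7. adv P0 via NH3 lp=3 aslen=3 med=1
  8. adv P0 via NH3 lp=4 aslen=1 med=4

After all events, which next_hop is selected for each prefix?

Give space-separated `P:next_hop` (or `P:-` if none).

Answer: P0:NH3 P1:NH1 P2:NH0

Derivation:
Op 1: best P0=- P1=NH3 P2=-
Op 2: best P0=NH0 P1=NH3 P2=-
Op 3: best P0=NH0 P1=NH3 P2=-
Op 4: best P0=NH0 P1=NH3 P2=NH0
Op 5: best P0=NH0 P1=NH4 P2=NH0
Op 6: best P0=NH0 P1=NH1 P2=NH0
Op 7: best P0=NH3 P1=NH1 P2=NH0
Op 8: best P0=NH3 P1=NH1 P2=NH0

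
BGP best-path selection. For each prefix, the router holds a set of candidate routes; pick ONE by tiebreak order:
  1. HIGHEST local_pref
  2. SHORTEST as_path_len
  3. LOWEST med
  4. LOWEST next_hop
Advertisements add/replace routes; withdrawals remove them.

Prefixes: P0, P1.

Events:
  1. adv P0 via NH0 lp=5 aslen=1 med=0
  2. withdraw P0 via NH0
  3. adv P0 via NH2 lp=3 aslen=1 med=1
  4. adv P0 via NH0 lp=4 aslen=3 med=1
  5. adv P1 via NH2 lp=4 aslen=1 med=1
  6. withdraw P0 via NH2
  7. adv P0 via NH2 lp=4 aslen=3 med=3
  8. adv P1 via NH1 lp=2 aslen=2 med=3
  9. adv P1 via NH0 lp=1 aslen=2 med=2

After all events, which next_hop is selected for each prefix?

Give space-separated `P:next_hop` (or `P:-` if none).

Op 1: best P0=NH0 P1=-
Op 2: best P0=- P1=-
Op 3: best P0=NH2 P1=-
Op 4: best P0=NH0 P1=-
Op 5: best P0=NH0 P1=NH2
Op 6: best P0=NH0 P1=NH2
Op 7: best P0=NH0 P1=NH2
Op 8: best P0=NH0 P1=NH2
Op 9: best P0=NH0 P1=NH2

Answer: P0:NH0 P1:NH2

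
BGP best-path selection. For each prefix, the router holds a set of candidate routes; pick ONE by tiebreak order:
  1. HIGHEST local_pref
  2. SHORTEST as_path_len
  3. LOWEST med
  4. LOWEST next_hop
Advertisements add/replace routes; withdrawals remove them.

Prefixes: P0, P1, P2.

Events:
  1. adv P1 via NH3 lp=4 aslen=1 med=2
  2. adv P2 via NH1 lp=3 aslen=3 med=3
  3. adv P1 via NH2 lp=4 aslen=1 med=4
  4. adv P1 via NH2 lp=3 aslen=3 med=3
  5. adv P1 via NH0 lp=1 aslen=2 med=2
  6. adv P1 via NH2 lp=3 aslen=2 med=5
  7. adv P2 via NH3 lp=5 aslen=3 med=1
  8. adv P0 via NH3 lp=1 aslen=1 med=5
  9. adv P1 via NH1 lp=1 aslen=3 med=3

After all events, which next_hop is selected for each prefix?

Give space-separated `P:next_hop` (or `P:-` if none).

Answer: P0:NH3 P1:NH3 P2:NH3

Derivation:
Op 1: best P0=- P1=NH3 P2=-
Op 2: best P0=- P1=NH3 P2=NH1
Op 3: best P0=- P1=NH3 P2=NH1
Op 4: best P0=- P1=NH3 P2=NH1
Op 5: best P0=- P1=NH3 P2=NH1
Op 6: best P0=- P1=NH3 P2=NH1
Op 7: best P0=- P1=NH3 P2=NH3
Op 8: best P0=NH3 P1=NH3 P2=NH3
Op 9: best P0=NH3 P1=NH3 P2=NH3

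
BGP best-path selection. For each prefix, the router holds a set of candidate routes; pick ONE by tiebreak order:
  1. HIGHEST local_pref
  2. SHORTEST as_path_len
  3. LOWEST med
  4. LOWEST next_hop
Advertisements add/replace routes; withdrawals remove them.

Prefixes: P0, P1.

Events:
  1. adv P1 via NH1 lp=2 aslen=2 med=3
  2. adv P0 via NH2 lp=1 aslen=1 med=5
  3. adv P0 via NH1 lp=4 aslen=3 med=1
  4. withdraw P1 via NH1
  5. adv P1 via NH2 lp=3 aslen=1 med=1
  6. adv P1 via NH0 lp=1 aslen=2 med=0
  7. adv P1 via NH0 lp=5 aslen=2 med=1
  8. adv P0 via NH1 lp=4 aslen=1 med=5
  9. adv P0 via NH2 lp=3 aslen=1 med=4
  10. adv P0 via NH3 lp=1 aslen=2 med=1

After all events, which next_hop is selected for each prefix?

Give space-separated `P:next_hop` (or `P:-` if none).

Op 1: best P0=- P1=NH1
Op 2: best P0=NH2 P1=NH1
Op 3: best P0=NH1 P1=NH1
Op 4: best P0=NH1 P1=-
Op 5: best P0=NH1 P1=NH2
Op 6: best P0=NH1 P1=NH2
Op 7: best P0=NH1 P1=NH0
Op 8: best P0=NH1 P1=NH0
Op 9: best P0=NH1 P1=NH0
Op 10: best P0=NH1 P1=NH0

Answer: P0:NH1 P1:NH0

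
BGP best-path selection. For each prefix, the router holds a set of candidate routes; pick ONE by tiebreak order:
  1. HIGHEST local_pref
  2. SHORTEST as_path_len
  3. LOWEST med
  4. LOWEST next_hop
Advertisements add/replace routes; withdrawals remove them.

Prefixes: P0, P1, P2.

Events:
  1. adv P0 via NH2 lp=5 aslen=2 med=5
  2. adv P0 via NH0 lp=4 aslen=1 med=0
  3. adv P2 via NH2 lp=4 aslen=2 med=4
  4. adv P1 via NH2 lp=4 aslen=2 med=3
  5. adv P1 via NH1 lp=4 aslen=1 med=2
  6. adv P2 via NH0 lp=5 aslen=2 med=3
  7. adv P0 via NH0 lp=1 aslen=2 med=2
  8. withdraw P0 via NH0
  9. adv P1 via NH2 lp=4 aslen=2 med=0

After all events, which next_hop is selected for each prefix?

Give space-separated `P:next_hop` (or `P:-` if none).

Op 1: best P0=NH2 P1=- P2=-
Op 2: best P0=NH2 P1=- P2=-
Op 3: best P0=NH2 P1=- P2=NH2
Op 4: best P0=NH2 P1=NH2 P2=NH2
Op 5: best P0=NH2 P1=NH1 P2=NH2
Op 6: best P0=NH2 P1=NH1 P2=NH0
Op 7: best P0=NH2 P1=NH1 P2=NH0
Op 8: best P0=NH2 P1=NH1 P2=NH0
Op 9: best P0=NH2 P1=NH1 P2=NH0

Answer: P0:NH2 P1:NH1 P2:NH0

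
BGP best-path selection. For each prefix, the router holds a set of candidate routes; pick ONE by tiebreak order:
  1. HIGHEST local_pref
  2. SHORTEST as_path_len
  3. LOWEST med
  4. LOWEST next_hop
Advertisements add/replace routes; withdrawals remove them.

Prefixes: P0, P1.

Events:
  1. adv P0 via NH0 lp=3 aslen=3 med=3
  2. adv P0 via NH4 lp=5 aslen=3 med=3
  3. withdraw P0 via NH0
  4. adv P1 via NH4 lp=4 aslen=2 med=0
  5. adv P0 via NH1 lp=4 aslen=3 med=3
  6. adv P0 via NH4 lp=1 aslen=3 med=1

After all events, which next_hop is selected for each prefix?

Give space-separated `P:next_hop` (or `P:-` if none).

Answer: P0:NH1 P1:NH4

Derivation:
Op 1: best P0=NH0 P1=-
Op 2: best P0=NH4 P1=-
Op 3: best P0=NH4 P1=-
Op 4: best P0=NH4 P1=NH4
Op 5: best P0=NH4 P1=NH4
Op 6: best P0=NH1 P1=NH4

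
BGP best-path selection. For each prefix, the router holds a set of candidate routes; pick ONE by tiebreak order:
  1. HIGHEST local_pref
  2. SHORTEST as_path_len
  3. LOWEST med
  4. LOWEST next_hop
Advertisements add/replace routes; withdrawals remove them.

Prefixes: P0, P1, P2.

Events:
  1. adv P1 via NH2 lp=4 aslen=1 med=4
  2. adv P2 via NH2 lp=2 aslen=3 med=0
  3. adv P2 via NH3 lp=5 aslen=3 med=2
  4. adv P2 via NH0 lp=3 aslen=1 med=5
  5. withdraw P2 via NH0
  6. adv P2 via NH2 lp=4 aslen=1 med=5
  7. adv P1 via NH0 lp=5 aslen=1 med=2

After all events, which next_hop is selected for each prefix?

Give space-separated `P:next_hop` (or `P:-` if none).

Op 1: best P0=- P1=NH2 P2=-
Op 2: best P0=- P1=NH2 P2=NH2
Op 3: best P0=- P1=NH2 P2=NH3
Op 4: best P0=- P1=NH2 P2=NH3
Op 5: best P0=- P1=NH2 P2=NH3
Op 6: best P0=- P1=NH2 P2=NH3
Op 7: best P0=- P1=NH0 P2=NH3

Answer: P0:- P1:NH0 P2:NH3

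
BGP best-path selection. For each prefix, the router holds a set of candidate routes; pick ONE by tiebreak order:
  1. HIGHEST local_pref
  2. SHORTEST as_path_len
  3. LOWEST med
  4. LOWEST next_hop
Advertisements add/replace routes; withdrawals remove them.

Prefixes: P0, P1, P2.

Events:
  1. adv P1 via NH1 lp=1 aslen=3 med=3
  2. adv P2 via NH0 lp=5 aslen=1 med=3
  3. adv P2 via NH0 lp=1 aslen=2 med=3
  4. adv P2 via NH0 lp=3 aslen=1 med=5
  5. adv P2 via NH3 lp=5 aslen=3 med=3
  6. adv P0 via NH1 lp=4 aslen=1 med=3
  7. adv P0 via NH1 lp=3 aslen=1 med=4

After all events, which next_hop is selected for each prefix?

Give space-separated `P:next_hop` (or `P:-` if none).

Answer: P0:NH1 P1:NH1 P2:NH3

Derivation:
Op 1: best P0=- P1=NH1 P2=-
Op 2: best P0=- P1=NH1 P2=NH0
Op 3: best P0=- P1=NH1 P2=NH0
Op 4: best P0=- P1=NH1 P2=NH0
Op 5: best P0=- P1=NH1 P2=NH3
Op 6: best P0=NH1 P1=NH1 P2=NH3
Op 7: best P0=NH1 P1=NH1 P2=NH3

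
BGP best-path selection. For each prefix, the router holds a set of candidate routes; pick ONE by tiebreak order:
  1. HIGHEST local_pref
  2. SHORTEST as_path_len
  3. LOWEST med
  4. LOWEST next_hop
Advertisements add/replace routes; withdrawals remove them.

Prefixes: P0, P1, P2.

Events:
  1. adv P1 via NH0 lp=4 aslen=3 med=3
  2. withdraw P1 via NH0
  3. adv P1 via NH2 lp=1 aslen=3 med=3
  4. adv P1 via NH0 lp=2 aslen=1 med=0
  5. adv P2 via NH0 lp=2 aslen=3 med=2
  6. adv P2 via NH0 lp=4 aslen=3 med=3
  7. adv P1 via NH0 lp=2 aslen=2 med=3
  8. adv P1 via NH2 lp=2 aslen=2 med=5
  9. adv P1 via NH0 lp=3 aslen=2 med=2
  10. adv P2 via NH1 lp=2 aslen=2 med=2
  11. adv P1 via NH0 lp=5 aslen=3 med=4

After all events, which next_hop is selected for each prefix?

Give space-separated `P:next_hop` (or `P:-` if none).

Op 1: best P0=- P1=NH0 P2=-
Op 2: best P0=- P1=- P2=-
Op 3: best P0=- P1=NH2 P2=-
Op 4: best P0=- P1=NH0 P2=-
Op 5: best P0=- P1=NH0 P2=NH0
Op 6: best P0=- P1=NH0 P2=NH0
Op 7: best P0=- P1=NH0 P2=NH0
Op 8: best P0=- P1=NH0 P2=NH0
Op 9: best P0=- P1=NH0 P2=NH0
Op 10: best P0=- P1=NH0 P2=NH0
Op 11: best P0=- P1=NH0 P2=NH0

Answer: P0:- P1:NH0 P2:NH0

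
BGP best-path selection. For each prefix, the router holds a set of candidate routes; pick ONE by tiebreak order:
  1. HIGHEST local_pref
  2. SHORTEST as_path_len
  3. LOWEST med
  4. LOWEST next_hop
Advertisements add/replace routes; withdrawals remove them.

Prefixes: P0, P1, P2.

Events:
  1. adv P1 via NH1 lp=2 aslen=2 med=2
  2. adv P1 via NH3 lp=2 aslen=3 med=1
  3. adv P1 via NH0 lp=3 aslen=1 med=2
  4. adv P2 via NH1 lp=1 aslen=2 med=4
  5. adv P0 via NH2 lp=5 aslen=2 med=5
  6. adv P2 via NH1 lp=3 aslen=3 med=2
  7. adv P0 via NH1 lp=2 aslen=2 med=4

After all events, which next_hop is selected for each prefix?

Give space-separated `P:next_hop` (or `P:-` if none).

Answer: P0:NH2 P1:NH0 P2:NH1

Derivation:
Op 1: best P0=- P1=NH1 P2=-
Op 2: best P0=- P1=NH1 P2=-
Op 3: best P0=- P1=NH0 P2=-
Op 4: best P0=- P1=NH0 P2=NH1
Op 5: best P0=NH2 P1=NH0 P2=NH1
Op 6: best P0=NH2 P1=NH0 P2=NH1
Op 7: best P0=NH2 P1=NH0 P2=NH1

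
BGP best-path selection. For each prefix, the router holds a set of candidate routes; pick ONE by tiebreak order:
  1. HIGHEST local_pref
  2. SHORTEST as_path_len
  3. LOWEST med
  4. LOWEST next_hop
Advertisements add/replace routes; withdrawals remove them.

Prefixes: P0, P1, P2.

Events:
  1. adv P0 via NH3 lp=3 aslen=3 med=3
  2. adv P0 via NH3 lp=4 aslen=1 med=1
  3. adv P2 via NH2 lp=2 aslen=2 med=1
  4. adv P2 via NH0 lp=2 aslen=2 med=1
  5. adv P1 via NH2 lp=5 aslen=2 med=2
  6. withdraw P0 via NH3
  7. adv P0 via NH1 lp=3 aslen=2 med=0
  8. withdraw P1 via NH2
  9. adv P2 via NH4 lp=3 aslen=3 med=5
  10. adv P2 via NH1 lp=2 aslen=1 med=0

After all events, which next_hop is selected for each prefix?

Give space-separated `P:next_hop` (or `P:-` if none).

Op 1: best P0=NH3 P1=- P2=-
Op 2: best P0=NH3 P1=- P2=-
Op 3: best P0=NH3 P1=- P2=NH2
Op 4: best P0=NH3 P1=- P2=NH0
Op 5: best P0=NH3 P1=NH2 P2=NH0
Op 6: best P0=- P1=NH2 P2=NH0
Op 7: best P0=NH1 P1=NH2 P2=NH0
Op 8: best P0=NH1 P1=- P2=NH0
Op 9: best P0=NH1 P1=- P2=NH4
Op 10: best P0=NH1 P1=- P2=NH4

Answer: P0:NH1 P1:- P2:NH4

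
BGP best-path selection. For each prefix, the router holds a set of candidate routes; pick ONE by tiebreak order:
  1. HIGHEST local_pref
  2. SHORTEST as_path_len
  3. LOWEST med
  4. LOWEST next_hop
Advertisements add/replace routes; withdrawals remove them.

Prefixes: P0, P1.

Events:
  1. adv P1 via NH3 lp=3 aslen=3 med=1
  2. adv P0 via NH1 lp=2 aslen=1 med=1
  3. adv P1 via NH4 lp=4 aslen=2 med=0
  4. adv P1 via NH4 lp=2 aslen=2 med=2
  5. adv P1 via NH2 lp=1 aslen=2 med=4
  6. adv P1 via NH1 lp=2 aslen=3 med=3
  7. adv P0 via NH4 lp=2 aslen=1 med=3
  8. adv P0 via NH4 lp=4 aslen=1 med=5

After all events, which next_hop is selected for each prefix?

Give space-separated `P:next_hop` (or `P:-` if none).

Op 1: best P0=- P1=NH3
Op 2: best P0=NH1 P1=NH3
Op 3: best P0=NH1 P1=NH4
Op 4: best P0=NH1 P1=NH3
Op 5: best P0=NH1 P1=NH3
Op 6: best P0=NH1 P1=NH3
Op 7: best P0=NH1 P1=NH3
Op 8: best P0=NH4 P1=NH3

Answer: P0:NH4 P1:NH3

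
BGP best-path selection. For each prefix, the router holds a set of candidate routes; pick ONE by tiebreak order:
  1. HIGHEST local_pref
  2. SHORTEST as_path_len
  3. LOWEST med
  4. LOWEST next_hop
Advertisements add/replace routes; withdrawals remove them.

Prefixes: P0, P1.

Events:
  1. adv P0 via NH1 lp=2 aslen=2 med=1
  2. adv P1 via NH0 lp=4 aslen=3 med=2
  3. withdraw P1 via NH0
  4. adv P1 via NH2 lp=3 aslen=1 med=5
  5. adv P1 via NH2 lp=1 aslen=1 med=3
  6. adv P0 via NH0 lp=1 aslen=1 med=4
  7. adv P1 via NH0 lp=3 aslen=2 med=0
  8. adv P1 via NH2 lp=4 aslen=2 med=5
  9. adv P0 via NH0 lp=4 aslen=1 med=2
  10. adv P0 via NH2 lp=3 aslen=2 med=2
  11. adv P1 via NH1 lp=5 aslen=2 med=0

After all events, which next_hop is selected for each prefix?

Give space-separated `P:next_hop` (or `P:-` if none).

Answer: P0:NH0 P1:NH1

Derivation:
Op 1: best P0=NH1 P1=-
Op 2: best P0=NH1 P1=NH0
Op 3: best P0=NH1 P1=-
Op 4: best P0=NH1 P1=NH2
Op 5: best P0=NH1 P1=NH2
Op 6: best P0=NH1 P1=NH2
Op 7: best P0=NH1 P1=NH0
Op 8: best P0=NH1 P1=NH2
Op 9: best P0=NH0 P1=NH2
Op 10: best P0=NH0 P1=NH2
Op 11: best P0=NH0 P1=NH1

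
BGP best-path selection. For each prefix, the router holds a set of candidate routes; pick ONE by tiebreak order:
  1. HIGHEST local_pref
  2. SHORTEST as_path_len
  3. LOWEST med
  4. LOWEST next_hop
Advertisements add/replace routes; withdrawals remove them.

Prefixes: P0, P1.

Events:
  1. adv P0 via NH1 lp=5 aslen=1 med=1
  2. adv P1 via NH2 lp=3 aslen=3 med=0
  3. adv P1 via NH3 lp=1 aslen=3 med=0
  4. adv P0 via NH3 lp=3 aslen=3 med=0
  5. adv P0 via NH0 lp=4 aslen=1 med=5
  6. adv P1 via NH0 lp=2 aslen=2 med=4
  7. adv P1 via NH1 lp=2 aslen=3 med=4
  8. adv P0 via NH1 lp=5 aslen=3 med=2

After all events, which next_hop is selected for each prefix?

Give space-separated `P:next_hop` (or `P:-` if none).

Answer: P0:NH1 P1:NH2

Derivation:
Op 1: best P0=NH1 P1=-
Op 2: best P0=NH1 P1=NH2
Op 3: best P0=NH1 P1=NH2
Op 4: best P0=NH1 P1=NH2
Op 5: best P0=NH1 P1=NH2
Op 6: best P0=NH1 P1=NH2
Op 7: best P0=NH1 P1=NH2
Op 8: best P0=NH1 P1=NH2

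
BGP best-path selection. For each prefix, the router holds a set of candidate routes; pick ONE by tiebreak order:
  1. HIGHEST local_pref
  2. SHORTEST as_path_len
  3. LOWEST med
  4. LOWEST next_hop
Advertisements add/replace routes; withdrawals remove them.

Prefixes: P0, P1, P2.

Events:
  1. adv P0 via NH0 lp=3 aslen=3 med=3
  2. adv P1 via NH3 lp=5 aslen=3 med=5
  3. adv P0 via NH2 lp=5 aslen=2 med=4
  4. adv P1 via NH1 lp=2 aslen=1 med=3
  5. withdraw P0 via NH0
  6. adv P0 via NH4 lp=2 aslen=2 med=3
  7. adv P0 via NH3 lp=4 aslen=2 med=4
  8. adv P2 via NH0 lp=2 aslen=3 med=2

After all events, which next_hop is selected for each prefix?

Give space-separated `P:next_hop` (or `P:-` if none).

Answer: P0:NH2 P1:NH3 P2:NH0

Derivation:
Op 1: best P0=NH0 P1=- P2=-
Op 2: best P0=NH0 P1=NH3 P2=-
Op 3: best P0=NH2 P1=NH3 P2=-
Op 4: best P0=NH2 P1=NH3 P2=-
Op 5: best P0=NH2 P1=NH3 P2=-
Op 6: best P0=NH2 P1=NH3 P2=-
Op 7: best P0=NH2 P1=NH3 P2=-
Op 8: best P0=NH2 P1=NH3 P2=NH0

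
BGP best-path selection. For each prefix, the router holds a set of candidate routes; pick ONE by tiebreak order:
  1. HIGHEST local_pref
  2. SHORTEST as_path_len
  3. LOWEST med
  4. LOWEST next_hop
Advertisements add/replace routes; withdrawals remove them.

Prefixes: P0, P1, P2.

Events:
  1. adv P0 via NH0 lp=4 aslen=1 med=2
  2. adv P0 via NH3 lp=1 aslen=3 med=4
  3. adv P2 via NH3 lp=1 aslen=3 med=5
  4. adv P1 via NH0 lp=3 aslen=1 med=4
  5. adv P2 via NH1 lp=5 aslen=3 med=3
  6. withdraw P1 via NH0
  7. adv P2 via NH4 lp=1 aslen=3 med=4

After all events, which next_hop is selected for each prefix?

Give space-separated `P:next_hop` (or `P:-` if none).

Op 1: best P0=NH0 P1=- P2=-
Op 2: best P0=NH0 P1=- P2=-
Op 3: best P0=NH0 P1=- P2=NH3
Op 4: best P0=NH0 P1=NH0 P2=NH3
Op 5: best P0=NH0 P1=NH0 P2=NH1
Op 6: best P0=NH0 P1=- P2=NH1
Op 7: best P0=NH0 P1=- P2=NH1

Answer: P0:NH0 P1:- P2:NH1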